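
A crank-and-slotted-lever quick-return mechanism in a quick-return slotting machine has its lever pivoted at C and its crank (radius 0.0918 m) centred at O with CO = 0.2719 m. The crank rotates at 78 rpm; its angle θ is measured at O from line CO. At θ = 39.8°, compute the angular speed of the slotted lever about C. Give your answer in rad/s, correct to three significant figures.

1.87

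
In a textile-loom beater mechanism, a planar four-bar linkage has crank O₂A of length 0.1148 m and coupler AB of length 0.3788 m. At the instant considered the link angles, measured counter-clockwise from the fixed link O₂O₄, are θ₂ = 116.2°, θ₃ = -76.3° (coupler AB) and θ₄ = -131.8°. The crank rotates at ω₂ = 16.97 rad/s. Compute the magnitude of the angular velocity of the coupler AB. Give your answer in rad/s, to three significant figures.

ω₂ = 16.97 rad/s
Differentiating the loop-closure r₂e^{iθ₂}+r₃e^{iθ₃}=r₁+r₄e^{iθ₄} gives r₂ω₂e^{iθ₂}+r₃ω₃e^{iθ₃}=r₄ω₄e^{iθ₄}.
Eliminating the other unknown: ω₃ = r₂ω₂ sin(θ₄−θ₂) / [r₃ sin(θ₃−θ₄)].
Numerator sine = +0.92718; denominator sine = +0.82413.
Result = 0.1148·16.97·(+0.92718) / (0.3788·(+0.82413)) = +5.7861 rad/s; magnitude 5.7861 rad/s.

5.79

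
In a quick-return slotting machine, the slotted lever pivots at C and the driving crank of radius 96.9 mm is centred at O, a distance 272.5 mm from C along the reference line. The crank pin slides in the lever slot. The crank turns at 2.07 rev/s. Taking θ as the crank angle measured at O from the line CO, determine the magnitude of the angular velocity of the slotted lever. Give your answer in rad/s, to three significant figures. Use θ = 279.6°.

1.94

ω = 13.01 rad/s (from 2.07 rev/s).
Crank pin A relative to C: A = (d + r cosθ, r sinθ); lever angle φ = atan2(r sinθ, d + r cosθ).
Differentiating tanφ: φ̇ = rω(d cosθ + r)/(d² + r² + 2dr cosθ).
d² + r² + 2dr cosθ = |CA|² = 0.092453 m²;  d cosθ + r = +0.14234 m.
|ω_lever| = |0.0969·13.01·+0.14234| / 0.092453 = 1.9404 rad/s.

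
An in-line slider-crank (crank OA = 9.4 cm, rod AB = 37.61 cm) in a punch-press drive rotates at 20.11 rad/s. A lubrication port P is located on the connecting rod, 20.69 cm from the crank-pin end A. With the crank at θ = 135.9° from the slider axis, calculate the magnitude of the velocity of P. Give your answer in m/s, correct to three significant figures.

1.33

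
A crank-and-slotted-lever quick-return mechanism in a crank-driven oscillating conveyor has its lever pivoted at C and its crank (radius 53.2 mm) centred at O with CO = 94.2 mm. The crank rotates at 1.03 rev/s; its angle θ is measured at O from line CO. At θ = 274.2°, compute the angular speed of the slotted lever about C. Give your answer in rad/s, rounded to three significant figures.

ω = 6.472 rad/s (from 1.03 rev/s).
Crank pin A relative to C: A = (d + r cosθ, r sinθ); lever angle φ = atan2(r sinθ, d + r cosθ).
Differentiating tanφ: φ̇ = rω(d cosθ + r)/(d² + r² + 2dr cosθ).
d² + r² + 2dr cosθ = |CA|² = 0.0124379 m²;  d cosθ + r = +0.060099 m.
|ω_lever| = |0.0532·6.472·+0.060099| / 0.0124379 = 1.6636 rad/s.

1.66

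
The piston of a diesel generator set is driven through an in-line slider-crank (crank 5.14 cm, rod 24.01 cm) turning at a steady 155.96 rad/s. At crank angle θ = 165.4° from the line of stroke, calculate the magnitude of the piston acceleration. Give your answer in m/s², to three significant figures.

975

ω = 156 rad/s
x(θ) = r cosθ + √(L² − r² sin²θ); with ω constant, a = ω²·d²x/dθ².
d²x/dθ² = −r cosθ − r²(cos2θ)/√u − r⁴ sin²2θ/(4u^{3/2}),  u = L² − r² sin²θ = 0.0574801 m².
Substituting r = 0.0514 m, L = 0.2401 m, θ = 165.4°: d²x/dθ² = +0.040091 m.
a = ω²·d²x/dθ² = (156)²·(+0.040091) = +975.15 m/s²;  |a| = 975.15 m/s².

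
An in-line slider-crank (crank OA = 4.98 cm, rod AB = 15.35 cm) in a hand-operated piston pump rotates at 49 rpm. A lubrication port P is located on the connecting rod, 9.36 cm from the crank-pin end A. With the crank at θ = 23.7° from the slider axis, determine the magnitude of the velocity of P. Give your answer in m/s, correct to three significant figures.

ω = 5.131 rad/s.  Crank-pin speed |V_A| = rω = 0.25554 m/s, perpendicular to OA.
Rod angle: sinφ = −(r/L) sinθ ⇒ φ = -7.493°; ω_rod = −rω cosθ/√(L²−r²sin²θ) = -1.5375 rad/s.
V_P = V_A + ω_rod × AP, with AP = 0.0936 m along the rod.
Components: V_Px = −rω sinθ − a·ω_rod·sinφ = -0.12148 m/s;  V_Py = rω cosθ + a·ω_rod·cosφ = +0.091308 m/s.
|V_P| = √(V_Px² + V_Py²) = 0.15197 m/s.

0.152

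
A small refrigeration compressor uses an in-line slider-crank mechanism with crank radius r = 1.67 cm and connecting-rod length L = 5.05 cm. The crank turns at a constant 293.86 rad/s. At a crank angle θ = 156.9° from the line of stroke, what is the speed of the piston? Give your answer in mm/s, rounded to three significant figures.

ω = 293.9 rad/s
For an in-line slider-crank, x = r cosθ + √(L² − r² sin²θ), so v = −rω sinθ·[1 + r cosθ/√(L² − r² sin²θ)].
With r = 0.0167 m, L = 0.0505 m, θ = 156.9°: √(L² − r² sin²θ) = 0.050073 m.
v = −0.0167·293.9·0.39234·[1 + 0.0167·-0.91982/0.050073] = -1.3347 m/s.
|v| = 1.3347 m/s = 1334.7 mm/s.

1330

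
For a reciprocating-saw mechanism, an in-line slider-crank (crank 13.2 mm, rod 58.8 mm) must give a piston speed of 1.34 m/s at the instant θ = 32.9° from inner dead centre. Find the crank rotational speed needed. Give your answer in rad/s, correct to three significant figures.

157

For an in-line slider-crank, |v_piston| = rω|sinθ|·[1 + r cosθ/√(L² − r² sin²θ)].
With r = 0.0132 m, L = 0.0588 m, θ = 32.9°: the bracketed kinematic factor |dx/dθ| = 0.0085315 m.
ω = v/|dx/dθ| = 1.34/0.0085315 = 157.07 rad/s.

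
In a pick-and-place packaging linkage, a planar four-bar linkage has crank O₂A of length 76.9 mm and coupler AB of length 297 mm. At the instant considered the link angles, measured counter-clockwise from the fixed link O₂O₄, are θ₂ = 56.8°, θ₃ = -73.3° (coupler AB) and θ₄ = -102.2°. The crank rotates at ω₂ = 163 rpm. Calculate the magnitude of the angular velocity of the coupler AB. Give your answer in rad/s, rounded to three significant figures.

3.28

ω₂ = 17.07 rad/s (from 163 rpm).
Differentiating the loop-closure r₂e^{iθ₂}+r₃e^{iθ₃}=r₁+r₄e^{iθ₄} gives r₂ω₂e^{iθ₂}+r₃ω₃e^{iθ₃}=r₄ω₄e^{iθ₄}.
Eliminating the other unknown: ω₃ = r₂ω₂ sin(θ₄−θ₂) / [r₃ sin(θ₃−θ₄)].
Numerator sine = -0.35837; denominator sine = +0.48328.
Result = 0.0769·17.07·(-0.35837) / (0.297·(+0.48328)) = -3.2773 rad/s; magnitude 3.2773 rad/s.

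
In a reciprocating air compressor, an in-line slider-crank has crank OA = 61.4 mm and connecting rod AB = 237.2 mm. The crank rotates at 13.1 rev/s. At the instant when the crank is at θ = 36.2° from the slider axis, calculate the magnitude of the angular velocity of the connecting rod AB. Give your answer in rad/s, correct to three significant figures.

17.4

ω = 82.31 rad/s (converted from 13.1 rev/s).
The rod makes angle φ with the slider axis where L sinφ = r sinθ; differentiating, L cosφ·φ̇ = r ω cosθ.
L cosφ = √(L² − r² sin²θ) = 0.23441 m.
|ω_rod| = r ω |cosθ| / √(L² − r² sin²θ) = 0.0614·82.31·0.80696/0.23441 = 17.398 rad/s.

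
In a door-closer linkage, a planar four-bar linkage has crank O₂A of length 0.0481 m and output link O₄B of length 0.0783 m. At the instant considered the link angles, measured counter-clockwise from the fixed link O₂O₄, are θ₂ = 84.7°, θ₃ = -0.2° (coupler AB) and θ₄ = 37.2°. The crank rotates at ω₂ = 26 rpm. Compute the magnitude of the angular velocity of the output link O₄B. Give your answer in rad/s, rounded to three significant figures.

ω₂ = 2.723 rad/s (from 26 rpm).
Differentiating the loop-closure r₂e^{iθ₂}+r₃e^{iθ₃}=r₁+r₄e^{iθ₄} gives r₂ω₂e^{iθ₂}+r₃ω₃e^{iθ₃}=r₄ω₄e^{iθ₄}.
Eliminating the other unknown: ω₄ = r₂ω₂ sin(θ₂−θ₃) / [r₄ sin(θ₄−θ₃)].
Numerator sine = +0.99604; denominator sine = +0.60738.
Result = 0.0481·2.723·(+0.99604) / (0.0783·(+0.60738)) = +2.7429 rad/s; magnitude 2.7429 rad/s.

2.74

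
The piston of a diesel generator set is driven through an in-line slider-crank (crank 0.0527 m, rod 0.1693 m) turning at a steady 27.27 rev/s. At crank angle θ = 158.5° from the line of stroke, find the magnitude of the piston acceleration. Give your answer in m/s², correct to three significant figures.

ω = 2π·27.3 = 171.3 rad/s
x(θ) = r cosθ + √(L² − r² sin²θ); with ω constant, a = ω²·d²x/dθ².
d²x/dθ² = −r cosθ − r²(cos2θ)/√u − r⁴ sin²2θ/(4u^{3/2}),  u = L² − r² sin²θ = 0.0282894 m².
Substituting r = 0.0527 m, L = 0.1693 m, θ = 158.5°: d²x/dθ² = +0.036768 m.
a = ω²·d²x/dθ² = (171.3)²·(+0.036768) = +1079.4 m/s²;  |a| = 1079.4 m/s².

1080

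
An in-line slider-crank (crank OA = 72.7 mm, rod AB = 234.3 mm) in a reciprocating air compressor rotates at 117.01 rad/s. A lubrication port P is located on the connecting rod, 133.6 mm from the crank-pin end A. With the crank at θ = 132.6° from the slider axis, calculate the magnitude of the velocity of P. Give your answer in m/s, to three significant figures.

6.02

ω = 117 rad/s.  Crank-pin speed |V_A| = rω = 8.5066 m/s, perpendicular to OA.
Rod angle: sinφ = −(r/L) sinθ ⇒ φ = -13.203°; ω_rod = −rω cosθ/√(L²−r²sin²θ) = +25.242 rad/s.
V_P = V_A + ω_rod × AP, with AP = 0.1336 m along the rod.
Components: V_Px = −rω sinθ − a·ω_rod·sinφ = -5.4915 m/s;  V_Py = rω cosθ + a·ω_rod·cosφ = -2.4747 m/s.
|V_P| = √(V_Px² + V_Py²) = 6.0233 m/s.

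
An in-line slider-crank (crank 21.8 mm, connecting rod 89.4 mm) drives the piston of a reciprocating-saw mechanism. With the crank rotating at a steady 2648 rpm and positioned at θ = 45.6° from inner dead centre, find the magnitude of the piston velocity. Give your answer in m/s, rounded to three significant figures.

5.07

ω = 2π·2648/60 = 277.3 rad/s
For an in-line slider-crank, x = r cosθ + √(L² − r² sin²θ), so v = −rω sinθ·[1 + r cosθ/√(L² − r² sin²θ)].
With r = 0.0218 m, L = 0.0894 m, θ = 45.6°: √(L² − r² sin²θ) = 0.088033 m.
v = −0.0218·277.3·0.71447·[1 + 0.0218·0.69966/0.088033] = -5.0674 m/s.
|v| = 5.0674 m/s.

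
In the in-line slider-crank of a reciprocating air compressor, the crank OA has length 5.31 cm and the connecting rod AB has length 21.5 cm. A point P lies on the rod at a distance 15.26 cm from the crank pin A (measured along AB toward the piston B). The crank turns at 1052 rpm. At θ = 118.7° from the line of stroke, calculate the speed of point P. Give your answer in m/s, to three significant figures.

ω = 110.2 rad/s.  Crank-pin speed |V_A| = rω = 5.8498 m/s, perpendicular to OA.
Rod angle: sinφ = −(r/L) sinθ ⇒ φ = -12.511°; ω_rod = −rω cosθ/√(L²−r²sin²θ) = +13.384 rad/s.
V_P = V_A + ω_rod × AP, with AP = 0.1526 m along the rod.
Components: V_Px = −rω sinθ − a·ω_rod·sinφ = -4.6887 m/s;  V_Py = rω cosθ + a·ω_rod·cosφ = -0.81532 m/s.
|V_P| = √(V_Px² + V_Py²) = 4.759 m/s.

4.76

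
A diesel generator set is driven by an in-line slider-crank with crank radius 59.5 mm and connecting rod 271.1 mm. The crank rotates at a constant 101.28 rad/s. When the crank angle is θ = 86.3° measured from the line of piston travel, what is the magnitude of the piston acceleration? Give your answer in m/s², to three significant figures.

96.7

ω = 101.3 rad/s
x(θ) = r cosθ + √(L² − r² sin²θ); with ω constant, a = ω²·d²x/dθ².
d²x/dθ² = −r cosθ − r²(cos2θ)/√u − r⁴ sin²2θ/(4u^{3/2}),  u = L² − r² sin²θ = 0.0699697 m².
Substituting r = 0.0595 m, L = 0.2711 m, θ = 86.3°: d²x/dθ² = +0.0094298 m.
a = ω²·d²x/dθ² = (101.3)²·(+0.0094298) = +96.728 m/s²;  |a| = 96.728 m/s².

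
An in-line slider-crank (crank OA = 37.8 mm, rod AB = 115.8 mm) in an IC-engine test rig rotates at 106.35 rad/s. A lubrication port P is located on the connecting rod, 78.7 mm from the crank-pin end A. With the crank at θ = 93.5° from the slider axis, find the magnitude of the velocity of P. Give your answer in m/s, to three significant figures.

ω = 106.3 rad/s.  Crank-pin speed |V_A| = rω = 4.02 m/s, perpendicular to OA.
Rod angle: sinφ = −(r/L) sinθ ⇒ φ = -19.015°; ω_rod = −rω cosθ/√(L²−r²sin²θ) = +2.2416 rad/s.
V_P = V_A + ω_rod × AP, with AP = 0.0787 m along the rod.
Components: V_Px = −rω sinθ − a·ω_rod·sinφ = -3.9551 m/s;  V_Py = rω cosθ + a·ω_rod·cosφ = -0.078627 m/s.
|V_P| = √(V_Px² + V_Py²) = 3.9558 m/s.

3.96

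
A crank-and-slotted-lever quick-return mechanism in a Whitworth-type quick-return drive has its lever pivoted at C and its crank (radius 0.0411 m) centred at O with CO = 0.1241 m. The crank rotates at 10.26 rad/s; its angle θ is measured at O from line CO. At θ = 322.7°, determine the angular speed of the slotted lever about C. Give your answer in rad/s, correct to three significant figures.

ω = 10.26 rad/s
Crank pin A relative to C: A = (d + r cosθ, r sinθ); lever angle φ = atan2(r sinθ, d + r cosθ).
Differentiating tanφ: φ̇ = rω(d cosθ + r)/(d² + r² + 2dr cosθ).
d² + r² + 2dr cosθ = |CA|² = 0.0252047 m²;  d cosθ + r = +0.13982 m.
|ω_lever| = |0.0411·10.26·+0.13982| / 0.0252047 = 2.3392 rad/s.

2.34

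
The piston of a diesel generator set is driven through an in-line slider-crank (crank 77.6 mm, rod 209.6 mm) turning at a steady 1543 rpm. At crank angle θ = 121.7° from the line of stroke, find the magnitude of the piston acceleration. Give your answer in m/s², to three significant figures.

ω = 2π·1543/60 = 161.6 rad/s
x(θ) = r cosθ + √(L² − r² sin²θ); with ω constant, a = ω²·d²x/dθ².
d²x/dθ² = −r cosθ − r²(cos2θ)/√u − r⁴ sin²2θ/(4u^{3/2}),  u = L² − r² sin²θ = 0.0395731 m².
Substituting r = 0.0776 m, L = 0.2096 m, θ = 121.7°: d²x/dθ² = +0.05341 m.
a = ω²·d²x/dθ² = (161.6)²·(+0.05341) = +1394.5 m/s²;  |a| = 1394.5 m/s².

1390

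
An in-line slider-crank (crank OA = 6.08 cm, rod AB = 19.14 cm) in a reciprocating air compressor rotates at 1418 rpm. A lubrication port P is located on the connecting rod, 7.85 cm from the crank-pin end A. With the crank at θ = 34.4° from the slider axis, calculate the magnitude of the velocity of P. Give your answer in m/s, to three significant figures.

7.16

ω = 148.5 rad/s.  Crank-pin speed |V_A| = rω = 9.0284 m/s, perpendicular to OA.
Rod angle: sinφ = −(r/L) sinθ ⇒ φ = -10.339°; ω_rod = −rω cosθ/√(L²−r²sin²θ) = -39.563 rad/s.
V_P = V_A + ω_rod × AP, with AP = 0.0785 m along the rod.
Components: V_Px = −rω sinθ − a·ω_rod·sinφ = -5.6581 m/s;  V_Py = rω cosθ + a·ω_rod·cosφ = +4.3941 m/s.
|V_P| = √(V_Px² + V_Py²) = 7.164 m/s.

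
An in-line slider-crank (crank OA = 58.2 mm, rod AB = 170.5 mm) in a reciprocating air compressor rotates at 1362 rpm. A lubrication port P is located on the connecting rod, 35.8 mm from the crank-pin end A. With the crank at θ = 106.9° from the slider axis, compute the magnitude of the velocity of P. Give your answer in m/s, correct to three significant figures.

8.00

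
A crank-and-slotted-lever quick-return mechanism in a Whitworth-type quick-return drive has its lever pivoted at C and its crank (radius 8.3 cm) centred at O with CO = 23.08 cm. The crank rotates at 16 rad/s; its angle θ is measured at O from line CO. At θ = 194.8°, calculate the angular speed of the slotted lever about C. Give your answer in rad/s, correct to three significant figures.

8.05

ω = 16 rad/s
Crank pin A relative to C: A = (d + r cosθ, r sinθ); lever angle φ = atan2(r sinθ, d + r cosθ).
Differentiating tanφ: φ̇ = rω(d cosθ + r)/(d² + r² + 2dr cosθ).
d² + r² + 2dr cosθ = |CA|² = 0.0231159 m²;  d cosθ + r = -0.14014 m.
|ω_lever| = |0.083·16·-0.14014| / 0.0231159 = 8.0511 rad/s.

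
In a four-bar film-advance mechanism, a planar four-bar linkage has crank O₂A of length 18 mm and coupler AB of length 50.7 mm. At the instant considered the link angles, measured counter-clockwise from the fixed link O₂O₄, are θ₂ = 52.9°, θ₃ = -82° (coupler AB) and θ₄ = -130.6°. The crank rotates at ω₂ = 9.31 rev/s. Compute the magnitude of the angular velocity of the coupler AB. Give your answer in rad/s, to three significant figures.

ω₂ = 58.5 rad/s (from 9.31 rev/s).
Differentiating the loop-closure r₂e^{iθ₂}+r₃e^{iθ₃}=r₁+r₄e^{iθ₄} gives r₂ω₂e^{iθ₂}+r₃ω₃e^{iθ₃}=r₄ω₄e^{iθ₄}.
Eliminating the other unknown: ω₃ = r₂ω₂ sin(θ₄−θ₂) / [r₃ sin(θ₃−θ₄)].
Numerator sine = +0.06105; denominator sine = +0.75011.
Result = 0.018·58.5·(+0.06105) / (0.0507·(+0.75011)) = +1.6902 rad/s; magnitude 1.6902 rad/s.

1.69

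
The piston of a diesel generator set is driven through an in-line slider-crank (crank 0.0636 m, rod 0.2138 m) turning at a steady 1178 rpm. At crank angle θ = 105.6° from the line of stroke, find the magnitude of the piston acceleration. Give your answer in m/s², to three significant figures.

515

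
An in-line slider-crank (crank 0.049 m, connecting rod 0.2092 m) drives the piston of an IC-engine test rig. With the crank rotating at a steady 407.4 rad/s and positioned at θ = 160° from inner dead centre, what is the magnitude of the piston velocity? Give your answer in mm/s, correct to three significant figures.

ω = 407.4 rad/s
For an in-line slider-crank, x = r cosθ + √(L² − r² sin²θ), so v = −rω sinθ·[1 + r cosθ/√(L² − r² sin²θ)].
With r = 0.049 m, L = 0.2092 m, θ = 160°: √(L² − r² sin²θ) = 0.20853 m.
v = −0.049·407.4·0.34202·[1 + 0.049·-0.93969/0.20853] = -5.32 m/s.
|v| = 5.32 m/s = 5320 mm/s.

5320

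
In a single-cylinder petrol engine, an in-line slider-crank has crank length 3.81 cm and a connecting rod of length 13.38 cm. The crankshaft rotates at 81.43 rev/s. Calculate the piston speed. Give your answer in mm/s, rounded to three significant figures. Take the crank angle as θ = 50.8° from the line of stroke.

ω = 2π·81.4 = 511.6 rad/s
For an in-line slider-crank, x = r cosθ + √(L² − r² sin²θ), so v = −rω sinθ·[1 + r cosθ/√(L² − r² sin²θ)].
With r = 0.0381 m, L = 0.1338 m, θ = 50.8°: √(L² − r² sin²θ) = 0.1305 m.
v = −0.0381·511.6·0.77494·[1 + 0.0381·0.63203/0.1305] = -17.894 m/s.
|v| = 17.894 m/s = 17894 mm/s.

17900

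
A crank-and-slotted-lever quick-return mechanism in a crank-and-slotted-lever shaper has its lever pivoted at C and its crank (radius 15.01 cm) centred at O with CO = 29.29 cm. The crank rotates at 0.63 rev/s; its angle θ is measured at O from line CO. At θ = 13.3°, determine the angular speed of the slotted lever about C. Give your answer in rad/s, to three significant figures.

1.33

ω = 3.958 rad/s (from 0.63 rev/s).
Crank pin A relative to C: A = (d + r cosθ, r sinθ); lever angle φ = atan2(r sinθ, d + r cosθ).
Differentiating tanφ: φ̇ = rω(d cosθ + r)/(d² + r² + 2dr cosθ).
d² + r² + 2dr cosθ = |CA|² = 0.193891 m²;  d cosθ + r = +0.43514 m.
|ω_lever| = |0.1501·3.958·+0.43514| / 0.193891 = 1.3335 rad/s.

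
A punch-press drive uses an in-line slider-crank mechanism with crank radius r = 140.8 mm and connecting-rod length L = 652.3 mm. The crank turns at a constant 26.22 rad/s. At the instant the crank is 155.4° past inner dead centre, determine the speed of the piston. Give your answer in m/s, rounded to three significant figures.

1.23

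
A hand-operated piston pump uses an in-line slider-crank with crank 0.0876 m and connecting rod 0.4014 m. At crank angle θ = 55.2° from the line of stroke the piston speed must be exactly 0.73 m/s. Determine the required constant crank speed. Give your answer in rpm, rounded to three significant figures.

86.0

For an in-line slider-crank, |v_piston| = rω|sinθ|·[1 + r cosθ/√(L² − r² sin²θ)].
With r = 0.0876 m, L = 0.4014 m, θ = 55.2°: the bracketed kinematic factor |dx/dθ| = 0.081039 m.
ω = v/|dx/dθ| = 0.73/0.081039 = 9.008 rad/s.
N = 60ω/(2π) = 86.02 rpm.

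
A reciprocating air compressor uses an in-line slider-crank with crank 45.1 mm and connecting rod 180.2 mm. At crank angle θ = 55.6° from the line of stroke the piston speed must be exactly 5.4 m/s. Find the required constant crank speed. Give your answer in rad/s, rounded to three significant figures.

For an in-line slider-crank, |v_piston| = rω|sinθ|·[1 + r cosθ/√(L² − r² sin²θ)].
With r = 0.0451 m, L = 0.1802 m, θ = 55.6°: the bracketed kinematic factor |dx/dθ| = 0.04259 m.
ω = v/|dx/dθ| = 5.4/0.04259 = 126.79 rad/s.

127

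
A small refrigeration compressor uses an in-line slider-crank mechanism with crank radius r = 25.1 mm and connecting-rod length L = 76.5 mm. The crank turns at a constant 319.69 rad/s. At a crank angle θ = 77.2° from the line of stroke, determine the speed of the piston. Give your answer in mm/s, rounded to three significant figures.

ω = 319.7 rad/s
For an in-line slider-crank, x = r cosθ + √(L² − r² sin²θ), so v = −rω sinθ·[1 + r cosθ/√(L² − r² sin²θ)].
With r = 0.0251 m, L = 0.0765 m, θ = 77.2°: √(L² − r² sin²θ) = 0.072479 m.
v = −0.0251·319.7·0.97515·[1 + 0.0251·0.22155/0.072479] = -8.4252 m/s.
|v| = 8.4252 m/s = 8425.2 mm/s.

8430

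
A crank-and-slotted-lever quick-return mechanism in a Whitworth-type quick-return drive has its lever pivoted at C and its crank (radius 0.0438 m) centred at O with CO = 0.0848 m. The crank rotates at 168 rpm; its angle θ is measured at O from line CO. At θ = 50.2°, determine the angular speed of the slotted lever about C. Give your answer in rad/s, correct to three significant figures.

5.45

ω = 17.59 rad/s (from 168 rpm).
Crank pin A relative to C: A = (d + r cosθ, r sinθ); lever angle φ = atan2(r sinθ, d + r cosθ).
Differentiating tanφ: φ̇ = rω(d cosθ + r)/(d² + r² + 2dr cosθ).
d² + r² + 2dr cosθ = |CA|² = 0.0138645 m²;  d cosθ + r = +0.098081 m.
|ω_lever| = |0.0438·17.59·+0.098081| / 0.0138645 = 5.4512 rad/s.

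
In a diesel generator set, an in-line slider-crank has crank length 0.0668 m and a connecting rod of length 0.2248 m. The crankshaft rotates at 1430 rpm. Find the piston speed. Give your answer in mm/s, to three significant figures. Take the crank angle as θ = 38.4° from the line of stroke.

7690

ω = 2π·1430/60 = 149.7 rad/s
For an in-line slider-crank, x = r cosθ + √(L² − r² sin²θ), so v = −rω sinθ·[1 + r cosθ/√(L² − r² sin²θ)].
With r = 0.0668 m, L = 0.2248 m, θ = 38.4°: √(L² − r² sin²θ) = 0.22094 m.
v = −0.0668·149.7·0.62115·[1 + 0.0668·0.78369/0.22094] = -7.6858 m/s.
|v| = 7.6858 m/s = 7685.8 mm/s.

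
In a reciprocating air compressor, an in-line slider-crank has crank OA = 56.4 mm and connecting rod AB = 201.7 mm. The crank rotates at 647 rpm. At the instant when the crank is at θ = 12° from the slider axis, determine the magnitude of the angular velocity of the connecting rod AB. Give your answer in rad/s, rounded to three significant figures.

ω = 67.75 rad/s (converted from 647 rpm).
The rod makes angle φ with the slider axis where L sinφ = r sinθ; differentiating, L cosφ·φ̇ = r ω cosθ.
L cosφ = √(L² − r² sin²θ) = 0.20136 m.
|ω_rod| = r ω |cosθ| / √(L² − r² sin²θ) = 0.0564·67.75·0.97815/0.20136 = 18.563 rad/s.

18.6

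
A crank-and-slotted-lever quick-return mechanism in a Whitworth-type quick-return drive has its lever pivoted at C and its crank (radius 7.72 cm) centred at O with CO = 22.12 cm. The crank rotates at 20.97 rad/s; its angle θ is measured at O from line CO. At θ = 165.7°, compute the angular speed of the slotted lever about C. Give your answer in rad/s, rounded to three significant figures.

ω = 20.97 rad/s
Crank pin A relative to C: A = (d + r cosθ, r sinθ); lever angle φ = atan2(r sinθ, d + r cosθ).
Differentiating tanφ: φ̇ = rω(d cosθ + r)/(d² + r² + 2dr cosθ).
d² + r² + 2dr cosθ = |CA|² = 0.0217942 m²;  d cosθ + r = -0.13715 m.
|ω_lever| = |0.0772·20.97·-0.13715| / 0.0217942 = 10.187 rad/s.

10.2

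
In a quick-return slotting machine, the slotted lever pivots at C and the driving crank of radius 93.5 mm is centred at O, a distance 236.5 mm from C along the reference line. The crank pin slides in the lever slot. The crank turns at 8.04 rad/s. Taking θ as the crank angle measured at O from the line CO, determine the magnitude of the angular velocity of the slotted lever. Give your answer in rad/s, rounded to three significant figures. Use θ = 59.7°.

ω = 8.04 rad/s
Crank pin A relative to C: A = (d + r cosθ, r sinθ); lever angle φ = atan2(r sinθ, d + r cosθ).
Differentiating tanφ: φ̇ = rω(d cosθ + r)/(d² + r² + 2dr cosθ).
d² + r² + 2dr cosθ = |CA|² = 0.0869875 m²;  d cosθ + r = +0.21282 m.
|ω_lever| = |0.0935·8.04·+0.21282| / 0.0869875 = 1.8392 rad/s.

1.84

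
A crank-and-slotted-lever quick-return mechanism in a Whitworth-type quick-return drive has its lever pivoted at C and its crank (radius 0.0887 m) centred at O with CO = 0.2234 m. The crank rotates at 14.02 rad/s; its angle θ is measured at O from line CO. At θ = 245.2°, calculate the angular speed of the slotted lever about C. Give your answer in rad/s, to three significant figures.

ω = 14.02 rad/s
Crank pin A relative to C: A = (d + r cosθ, r sinθ); lever angle φ = atan2(r sinθ, d + r cosθ).
Differentiating tanφ: φ̇ = rω(d cosθ + r)/(d² + r² + 2dr cosθ).
d² + r² + 2dr cosθ = |CA|² = 0.0411519 m²;  d cosθ + r = -0.0050056 m.
|ω_lever| = |0.0887·14.02·-0.0050056| / 0.0411519 = 0.15126 rad/s.

0.151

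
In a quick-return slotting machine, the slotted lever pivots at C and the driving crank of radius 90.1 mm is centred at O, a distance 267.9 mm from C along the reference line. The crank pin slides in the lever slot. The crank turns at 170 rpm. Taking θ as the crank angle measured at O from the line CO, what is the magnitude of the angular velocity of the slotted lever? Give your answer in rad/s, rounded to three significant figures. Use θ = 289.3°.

2.99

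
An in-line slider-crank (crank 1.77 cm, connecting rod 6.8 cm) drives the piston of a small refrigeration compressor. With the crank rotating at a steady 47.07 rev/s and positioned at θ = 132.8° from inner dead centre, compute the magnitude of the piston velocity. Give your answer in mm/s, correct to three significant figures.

ω = 2π·47.1 = 295.7 rad/s
For an in-line slider-crank, x = r cosθ + √(L² − r² sin²θ), so v = −rω sinθ·[1 + r cosθ/√(L² − r² sin²θ)].
With r = 0.0177 m, L = 0.068 m, θ = 132.8°: √(L² − r² sin²θ) = 0.066748 m.
v = −0.0177·295.7·0.73373·[1 + 0.0177·-0.67944/0.066748] = -3.1489 m/s.
|v| = 3.1489 m/s = 3148.9 mm/s.

3150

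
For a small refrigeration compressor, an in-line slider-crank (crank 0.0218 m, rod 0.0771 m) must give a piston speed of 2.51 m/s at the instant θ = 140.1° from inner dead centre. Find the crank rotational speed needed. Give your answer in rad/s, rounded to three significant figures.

230

For an in-line slider-crank, |v_piston| = rω|sinθ|·[1 + r cosθ/√(L² − r² sin²θ)].
With r = 0.0218 m, L = 0.0771 m, θ = 140.1°: the bracketed kinematic factor |dx/dθ| = 0.010899 m.
ω = v/|dx/dθ| = 2.51/0.010899 = 230.29 rad/s.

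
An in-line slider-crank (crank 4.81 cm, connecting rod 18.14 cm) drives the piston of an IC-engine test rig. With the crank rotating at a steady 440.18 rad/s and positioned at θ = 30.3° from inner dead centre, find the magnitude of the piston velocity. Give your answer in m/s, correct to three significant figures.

13.1

ω = 440.2 rad/s
For an in-line slider-crank, x = r cosθ + √(L² − r² sin²θ), so v = −rω sinθ·[1 + r cosθ/√(L² − r² sin²θ)].
With r = 0.0481 m, L = 0.1814 m, θ = 30.3°: √(L² − r² sin²θ) = 0.17977 m.
v = −0.0481·440.2·0.50453·[1 + 0.0481·0.86340/0.17977] = -13.15 m/s.
|v| = 13.15 m/s.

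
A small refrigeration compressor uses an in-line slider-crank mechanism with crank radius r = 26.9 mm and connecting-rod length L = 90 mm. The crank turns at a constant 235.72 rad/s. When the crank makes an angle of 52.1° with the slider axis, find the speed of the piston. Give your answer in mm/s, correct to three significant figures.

ω = 235.7 rad/s
For an in-line slider-crank, x = r cosθ + √(L² − r² sin²θ), so v = −rω sinθ·[1 + r cosθ/√(L² − r² sin²θ)].
With r = 0.0269 m, L = 0.09 m, θ = 52.1°: √(L² − r² sin²θ) = 0.087461 m.
v = −0.0269·235.7·0.78908·[1 + 0.0269·0.61429/0.087461] = -5.9488 m/s.
|v| = 5.9488 m/s = 5948.8 mm/s.

5950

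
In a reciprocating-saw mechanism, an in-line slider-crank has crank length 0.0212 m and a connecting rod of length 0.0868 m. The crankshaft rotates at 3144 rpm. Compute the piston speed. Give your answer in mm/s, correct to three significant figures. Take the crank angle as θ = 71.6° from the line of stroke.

7150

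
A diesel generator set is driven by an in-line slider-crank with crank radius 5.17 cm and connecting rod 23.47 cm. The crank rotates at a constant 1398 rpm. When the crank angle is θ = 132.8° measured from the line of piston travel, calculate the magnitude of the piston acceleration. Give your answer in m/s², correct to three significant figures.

ω = 2π·1398/60 = 146.4 rad/s
x(θ) = r cosθ + √(L² − r² sin²θ); with ω constant, a = ω²·d²x/dθ².
d²x/dθ² = −r cosθ − r²(cos2θ)/√u − r⁴ sin²2θ/(4u^{3/2}),  u = L² − r² sin²θ = 0.0536451 m².
Substituting r = 0.0517 m, L = 0.2347 m, θ = 132.8°: d²x/dθ² = +0.03587 m.
a = ω²·d²x/dθ² = (146.4)²·(+0.03587) = +768.77 m/s²;  |a| = 768.77 m/s².

769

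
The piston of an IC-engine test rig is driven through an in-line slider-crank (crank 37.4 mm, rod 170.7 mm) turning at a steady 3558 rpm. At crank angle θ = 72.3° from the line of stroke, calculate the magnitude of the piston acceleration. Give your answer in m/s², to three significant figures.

635

ω = 2π·3558/60 = 372.6 rad/s
x(θ) = r cosθ + √(L² − r² sin²θ); with ω constant, a = ω²·d²x/dθ².
d²x/dθ² = −r cosθ − r²(cos2θ)/√u − r⁴ sin²2θ/(4u^{3/2}),  u = L² − r² sin²θ = 0.027869 m².
Substituting r = 0.0374 m, L = 0.1707 m, θ = 72.3°: d²x/dθ² = -0.0045763 m.
a = ω²·d²x/dθ² = (372.6)²·(-0.0045763) = -635.31 m/s²;  |a| = 635.31 m/s².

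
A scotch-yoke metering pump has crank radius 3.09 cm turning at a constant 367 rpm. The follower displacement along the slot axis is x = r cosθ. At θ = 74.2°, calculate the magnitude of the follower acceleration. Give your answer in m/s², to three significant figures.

12.4

ω = 38.43 rad/s (from 367 rpm).
x = r cosθ ⇒ ẍ = −rω² cosθ (ω constant).
|a| = rω²|cosθ| = 0.0309·(38.43)²·|cos 74.2°| = 12.427 m/s².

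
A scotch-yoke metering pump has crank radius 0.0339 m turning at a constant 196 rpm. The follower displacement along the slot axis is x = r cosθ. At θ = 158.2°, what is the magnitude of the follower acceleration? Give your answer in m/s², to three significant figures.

ω = 20.53 rad/s (from 196 rpm).
x = r cosθ ⇒ ẍ = −rω² cosθ (ω constant).
|a| = rω²|cosθ| = 0.0339·(20.53)²·|cos 158.2°| = 13.26 m/s².

13.3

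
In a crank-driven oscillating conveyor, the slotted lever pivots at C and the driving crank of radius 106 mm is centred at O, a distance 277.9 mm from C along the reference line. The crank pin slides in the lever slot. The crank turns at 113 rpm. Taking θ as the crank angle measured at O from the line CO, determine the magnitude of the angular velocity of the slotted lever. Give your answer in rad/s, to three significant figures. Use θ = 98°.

1.05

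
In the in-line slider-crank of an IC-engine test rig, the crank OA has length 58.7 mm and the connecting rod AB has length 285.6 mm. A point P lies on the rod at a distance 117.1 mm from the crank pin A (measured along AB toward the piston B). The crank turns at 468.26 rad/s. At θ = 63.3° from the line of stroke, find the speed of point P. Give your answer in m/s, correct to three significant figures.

26.5

ω = 468.3 rad/s.  Crank-pin speed |V_A| = rω = 27.487 m/s, perpendicular to OA.
Rod angle: sinφ = −(r/L) sinθ ⇒ φ = -10.580°; ω_rod = −rω cosθ/√(L²−r²sin²θ) = -43.992 rad/s.
V_P = V_A + ω_rod × AP, with AP = 0.1171 m along the rod.
Components: V_Px = −rω sinθ − a·ω_rod·sinφ = -25.502 m/s;  V_Py = rω cosθ + a·ω_rod·cosφ = +7.2865 m/s.
|V_P| = √(V_Px² + V_Py²) = 26.522 m/s.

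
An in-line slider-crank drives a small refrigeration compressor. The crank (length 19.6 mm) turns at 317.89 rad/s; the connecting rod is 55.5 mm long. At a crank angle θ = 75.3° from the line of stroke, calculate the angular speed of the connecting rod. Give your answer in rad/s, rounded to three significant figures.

30.3

ω = 317.9 rad/s
The rod makes angle φ with the slider axis where L sinφ = r sinθ; differentiating, L cosφ·φ̇ = r ω cosθ.
L cosφ = √(L² − r² sin²θ) = 0.052162 m.
|ω_rod| = r ω |cosθ| / √(L² − r² sin²θ) = 0.0196·317.9·0.25376/0.052162 = 30.311 rad/s.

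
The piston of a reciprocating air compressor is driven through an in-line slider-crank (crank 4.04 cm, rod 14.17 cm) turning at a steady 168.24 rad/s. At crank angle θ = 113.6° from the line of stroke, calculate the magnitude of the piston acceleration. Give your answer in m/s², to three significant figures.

ω = 168.2 rad/s
x(θ) = r cosθ + √(L² − r² sin²θ); with ω constant, a = ω²·d²x/dθ².
d²x/dθ² = −r cosθ − r²(cos2θ)/√u − r⁴ sin²2θ/(4u^{3/2}),  u = L² − r² sin²θ = 0.0187083 m².
Substituting r = 0.0404 m, L = 0.1417 m, θ = 113.6°: d²x/dθ² = +0.024142 m.
a = ω²·d²x/dθ² = (168.2)²·(+0.024142) = +683.32 m/s²;  |a| = 683.32 m/s².

683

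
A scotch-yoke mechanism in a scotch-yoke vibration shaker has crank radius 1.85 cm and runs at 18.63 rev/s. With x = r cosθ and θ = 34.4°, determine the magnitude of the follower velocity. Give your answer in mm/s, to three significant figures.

1220

ω = 117.1 rad/s (from 18.63 rev/s).
x = r cosθ ⇒ ẋ = −rω sinθ.
|v| = rω|sinθ| = 0.0185·117.1·|sin 34.4°| = 1.2235 m/s = 1223.5 mm/s.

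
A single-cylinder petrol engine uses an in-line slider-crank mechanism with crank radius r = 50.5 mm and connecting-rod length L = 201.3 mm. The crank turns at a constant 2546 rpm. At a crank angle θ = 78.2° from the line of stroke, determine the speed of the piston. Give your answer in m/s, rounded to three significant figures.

13.9

ω = 2π·2546/60 = 266.6 rad/s
For an in-line slider-crank, x = r cosθ + √(L² − r² sin²θ), so v = −rω sinθ·[1 + r cosθ/√(L² − r² sin²θ)].
With r = 0.0505 m, L = 0.2013 m, θ = 78.2°: √(L² − r² sin²θ) = 0.19514 m.
v = −0.0505·266.6·0.97887·[1 + 0.0505·0.20450/0.19514] = -13.877 m/s.
|v| = 13.877 m/s.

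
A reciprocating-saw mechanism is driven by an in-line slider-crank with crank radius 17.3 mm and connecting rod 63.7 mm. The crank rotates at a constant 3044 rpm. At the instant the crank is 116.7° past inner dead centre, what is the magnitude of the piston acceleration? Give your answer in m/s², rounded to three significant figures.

1080

ω = 2π·3044/60 = 318.8 rad/s
x(θ) = r cosθ + √(L² − r² sin²θ); with ω constant, a = ω²·d²x/dθ².
d²x/dθ² = −r cosθ − r²(cos2θ)/√u − r⁴ sin²2θ/(4u^{3/2}),  u = L² − r² sin²θ = 0.00381882 m².
Substituting r = 0.0173 m, L = 0.0637 m, θ = 116.7°: d²x/dθ² = +0.0106 m.
a = ω²·d²x/dθ² = (318.8)²·(+0.0106) = +1077.1 m/s²;  |a| = 1077.1 m/s².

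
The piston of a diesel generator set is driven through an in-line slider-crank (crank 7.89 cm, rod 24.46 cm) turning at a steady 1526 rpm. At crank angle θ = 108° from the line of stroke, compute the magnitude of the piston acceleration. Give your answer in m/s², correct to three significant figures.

1170

ω = 2π·1526/60 = 159.8 rad/s
x(θ) = r cosθ + √(L² − r² sin²θ); with ω constant, a = ω²·d²x/dθ².
d²x/dθ² = −r cosθ − r²(cos2θ)/√u − r⁴ sin²2θ/(4u^{3/2}),  u = L² − r² sin²θ = 0.0541984 m².
Substituting r = 0.0789 m, L = 0.2446 m, θ = 108°: d²x/dθ² = +0.045749 m.
a = ω²·d²x/dθ² = (159.8)²·(+0.045749) = +1168.3 m/s²;  |a| = 1168.3 m/s².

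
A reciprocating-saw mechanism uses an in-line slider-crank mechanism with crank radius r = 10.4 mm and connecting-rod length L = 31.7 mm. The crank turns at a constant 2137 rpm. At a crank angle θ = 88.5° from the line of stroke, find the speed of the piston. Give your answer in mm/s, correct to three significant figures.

2350

ω = 2π·2137/60 = 223.8 rad/s
For an in-line slider-crank, x = r cosθ + √(L² − r² sin²θ), so v = −rω sinθ·[1 + r cosθ/√(L² − r² sin²θ)].
With r = 0.0104 m, L = 0.0317 m, θ = 88.5°: √(L² − r² sin²θ) = 0.029947 m.
v = −0.0104·223.8·0.99966·[1 + 0.0104·0.02618/0.029947] = -2.3477 m/s.
|v| = 2.3477 m/s = 2347.7 mm/s.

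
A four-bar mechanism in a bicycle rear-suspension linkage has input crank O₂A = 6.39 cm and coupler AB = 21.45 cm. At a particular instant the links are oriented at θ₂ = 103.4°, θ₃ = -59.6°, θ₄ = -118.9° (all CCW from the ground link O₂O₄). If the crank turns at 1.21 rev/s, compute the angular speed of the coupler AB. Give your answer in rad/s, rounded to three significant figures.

ω₂ = 7.603 rad/s (from 1.21 rev/s).
Differentiating the loop-closure r₂e^{iθ₂}+r₃e^{iθ₃}=r₁+r₄e^{iθ₄} gives r₂ω₂e^{iθ₂}+r₃ω₃e^{iθ₃}=r₄ω₄e^{iθ₄}.
Eliminating the other unknown: ω₃ = r₂ω₂ sin(θ₄−θ₂) / [r₃ sin(θ₃−θ₄)].
Numerator sine = +0.67301; denominator sine = +0.85985.
Result = 0.0639·7.603·(+0.67301) / (0.2145·(+0.85985)) = +1.7727 rad/s; magnitude 1.7727 rad/s.

1.77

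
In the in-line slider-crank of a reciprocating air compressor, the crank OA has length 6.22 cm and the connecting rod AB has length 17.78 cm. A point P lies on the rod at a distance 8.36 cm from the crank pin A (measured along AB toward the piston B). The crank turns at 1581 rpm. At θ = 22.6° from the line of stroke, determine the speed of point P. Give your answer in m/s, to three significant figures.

ω = 165.6 rad/s.  Crank-pin speed |V_A| = rω = 10.298 m/s, perpendicular to OA.
Rod angle: sinφ = −(r/L) sinθ ⇒ φ = -7.726°; ω_rod = −rω cosθ/√(L²−r²sin²θ) = -53.961 rad/s.
V_P = V_A + ω_rod × AP, with AP = 0.0836 m along the rod.
Components: V_Px = −rω sinθ − a·ω_rod·sinφ = -4.5639 m/s;  V_Py = rω cosθ + a·ω_rod·cosφ = +5.037 m/s.
|V_P| = √(V_Px² + V_Py²) = 6.7971 m/s.

6.80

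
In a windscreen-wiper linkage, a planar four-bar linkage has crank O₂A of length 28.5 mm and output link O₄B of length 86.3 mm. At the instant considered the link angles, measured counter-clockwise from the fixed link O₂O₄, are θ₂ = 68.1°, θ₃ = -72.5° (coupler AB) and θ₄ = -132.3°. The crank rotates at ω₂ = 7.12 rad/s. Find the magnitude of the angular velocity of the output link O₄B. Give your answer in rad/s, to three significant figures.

1.73

ω₂ = 7.12 rad/s
Differentiating the loop-closure r₂e^{iθ₂}+r₃e^{iθ₃}=r₁+r₄e^{iθ₄} gives r₂ω₂e^{iθ₂}+r₃ω₃e^{iθ₃}=r₄ω₄e^{iθ₄}.
Eliminating the other unknown: ω₄ = r₂ω₂ sin(θ₂−θ₃) / [r₄ sin(θ₄−θ₃)].
Numerator sine = +0.63473; denominator sine = -0.86427.
Result = 0.0285·7.12·(+0.63473) / (0.0863·(-0.86427)) = -1.7268 rad/s; magnitude 1.7268 rad/s.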